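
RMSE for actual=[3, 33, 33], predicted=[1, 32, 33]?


MSE = 5/3 = 1.6667
RMSE = √(5/3) = 1.291

1.291


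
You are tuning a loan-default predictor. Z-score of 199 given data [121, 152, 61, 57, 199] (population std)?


μ = 118, σ = 54.2144
z = (199 - 118)/54.2144 = 1.4941

1.4941


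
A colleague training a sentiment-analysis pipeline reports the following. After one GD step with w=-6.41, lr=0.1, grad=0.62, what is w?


w_new = w - α·∇
= -6.41 - 0.1·0.62
= -6.41 - 0.062
= -6.472

-6.472


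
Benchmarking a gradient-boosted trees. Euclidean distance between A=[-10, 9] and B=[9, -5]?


d = √((-10-9)² + (9+ 5)²)
  = √(361 + 196)
  = √557 = 23.6008

23.6008


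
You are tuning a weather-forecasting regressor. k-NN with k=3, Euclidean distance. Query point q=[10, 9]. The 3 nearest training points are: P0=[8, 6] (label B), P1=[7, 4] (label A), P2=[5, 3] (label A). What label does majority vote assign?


d(q,P0) = 3.6056  (label B)
d(q,P1) = 5.831  (label A)
d(q,P2) = 7.8102  (label A)
Votes: A=2, B=1
Majority → A

A


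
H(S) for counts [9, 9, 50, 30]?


Probabilities: [9/98, 9/98, 50/98, 30/98] ≈ [0.0918, 0.0918, 0.5102, 0.3061]
H = -((9/98)·log₂(9/98) + (9/98)·log₂(9/98) + (50/98)·log₂(50/98) + (30/98)·log₂(30/98))
  = 1.6509 bits

1.6509 bits


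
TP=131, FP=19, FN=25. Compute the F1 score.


Precision = 131/150 = 0.8733
Recall = 131/156 = 0.8397
F1 = 2·P·R/(P+R) = 2·TP/(2·TP+FP+FN) = 262/(262+19+25) = 262/306 = 0.8562

0.8562


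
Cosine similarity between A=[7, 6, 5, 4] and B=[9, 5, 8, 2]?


A·B = 7·9 + 6·5 + 5·8 + 4·2 = 141
‖A‖ = √126 = 11.225, ‖B‖ = √174 = 13.1909
cos = 141/(√126·√174) = 141/√21924 = 0.9523

0.9523


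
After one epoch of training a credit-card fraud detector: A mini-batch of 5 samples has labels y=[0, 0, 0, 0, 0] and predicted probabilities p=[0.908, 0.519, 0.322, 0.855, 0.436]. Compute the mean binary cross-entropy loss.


L[0] = -ln(1-0.908) = -ln(0.092) = 2.386
L[1] = -ln(1-0.519) = -ln(0.481) = 0.7319
L[2] = -ln(1-0.322) = -ln(0.678) = 0.3886
L[3] = -ln(1-0.855) = -ln(0.145) = 1.931
L[4] = -ln(1-0.436) = -ln(0.564) = 0.5727
mean = (2.386 + 0.7319 + 0.3886 + 1.931 + 0.5727)/5 = 1.202

1.202


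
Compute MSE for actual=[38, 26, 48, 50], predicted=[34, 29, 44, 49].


Squared errors: (38-34)²=16, (26-29)²=9, (48-44)²=16, (50-49)²=1
Sum = 42
MSE = 42/4 = 21/2

21/2


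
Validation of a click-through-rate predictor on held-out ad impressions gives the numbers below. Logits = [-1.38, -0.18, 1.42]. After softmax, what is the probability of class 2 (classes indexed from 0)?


Exponentials: e^-1.38=0.2516, e^-0.18=0.8353, e^1.42=4.1371
Sum = 5.224
Softmax = [0.0482, 0.1599, 0.7919]
p[2] = 4.1371/5.224 = 0.7919

0.7919


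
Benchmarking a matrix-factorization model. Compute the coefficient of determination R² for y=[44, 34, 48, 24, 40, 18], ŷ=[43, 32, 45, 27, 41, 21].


ȳ = 34.6667
SS_res = Σ(y-ŷ)² = 33
SS_tot = Σ(y-ȳ)² = 685.33
R² = 1 - SS_res/SS_tot = 1 - 0.0482 = 0.9518

0.9518


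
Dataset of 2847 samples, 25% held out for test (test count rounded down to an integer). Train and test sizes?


Test = ⌊2847·25/100⌋ = 711
Train = 2847 - 711 = 2136

Train: 2136, Test: 711


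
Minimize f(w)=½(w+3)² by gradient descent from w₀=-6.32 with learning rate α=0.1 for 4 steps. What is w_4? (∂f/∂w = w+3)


step 1: grad = -6.32+3 = -3.32; w = -6.32 - 0.1·(-3.32) = -5.988
step 2: grad = -5.988+3 = -2.988; w = -5.988 - 0.1·(-2.988) = -5.6892
step 3: grad = -5.6892+3 = -2.6892; w = -5.6892 - 0.1·(-2.6892) = -5.42028
step 4: grad = -5.42028+3 = -2.42028; w = -5.42028 - 0.1·(-2.42028) = -5.178252

-5.178252


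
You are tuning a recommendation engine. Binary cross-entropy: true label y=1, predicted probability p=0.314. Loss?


BCE = -[y·ln(p) + (1-y)·ln(1-p)]
= -1·ln(0.314) - 0
= -ln(0.314) = 1.1584

1.1584


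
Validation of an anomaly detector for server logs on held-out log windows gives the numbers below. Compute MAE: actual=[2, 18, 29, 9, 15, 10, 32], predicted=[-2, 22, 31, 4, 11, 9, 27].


Absolute errors: |2+ 2|=4, |18-22|=4, |29-31|=2, |9-4|=5, |15-11|=4, |10-9|=1, |32-27|=5
Sum = 25
MAE = 25/7 = 25/7

25/7


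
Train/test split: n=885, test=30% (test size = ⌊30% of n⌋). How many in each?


Test = ⌊885·30/100⌋ = 265
Train = 885 - 265 = 620

Train: 620, Test: 265


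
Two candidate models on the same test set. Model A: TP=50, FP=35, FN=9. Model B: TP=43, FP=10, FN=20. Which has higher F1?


Model A: P=50/85=0.5882, R=50/59=0.8475, F1=2PR/(P+R)=2TP/(2TP+FP+FN)=100/144=0.6944
Model B: P=43/53=0.8113, R=43/63=0.6825, F1=2PR/(P+R)=2TP/(2TP+FP+FN)=86/116=0.7414
0.6944 < 0.7414 → Model B

Model B


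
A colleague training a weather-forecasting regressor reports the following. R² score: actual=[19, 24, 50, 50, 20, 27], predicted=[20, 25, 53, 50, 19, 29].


ȳ = 31.6667
SS_res = Σ(y-ŷ)² = 16
SS_tot = Σ(y-ȳ)² = 1049.33
R² = 1 - SS_res/SS_tot = 1 - 0.0152 = 0.9848

0.9848


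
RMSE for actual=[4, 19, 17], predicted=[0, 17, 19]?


MSE = 24/3 = 8
RMSE = √(24/3) = 2.8284

2.8284


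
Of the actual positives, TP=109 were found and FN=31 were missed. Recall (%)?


Recall = TP/(TP+FN)
= 109/(109+31)
= 109/140 = 77.86%

77.86%


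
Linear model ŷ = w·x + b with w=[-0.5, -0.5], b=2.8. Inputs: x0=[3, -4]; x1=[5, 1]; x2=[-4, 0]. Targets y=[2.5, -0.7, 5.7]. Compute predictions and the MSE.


ŷ0 = (-0.5)·(3) + (-0.5)·(-4) + 2.8 = 3.3
ŷ1 = (-0.5)·(5) + (-0.5)·(1) + 2.8 = -0.2
ŷ2 = (-0.5)·(-4) + (-0.5)·(0) + 2.8 = 4.8
errors² = [0.64, 0.25, 0.81]
MSE = 1.7000/3 = 0.5667

0.5667


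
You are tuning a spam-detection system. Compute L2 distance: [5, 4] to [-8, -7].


d = √((5+ 8)² + (4+ 7)²)
  = √(169 + 121)
  = √290 = 17.0294

17.0294


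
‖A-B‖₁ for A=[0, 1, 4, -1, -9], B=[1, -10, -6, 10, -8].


d = |0-1| + |1+ 10| + |4+ 6| + |-1-10| + |-9+ 8|
  = 1 + 11 + 10 + 11 + 1
  = 34

34


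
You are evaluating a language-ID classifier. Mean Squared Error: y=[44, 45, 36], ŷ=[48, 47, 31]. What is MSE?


Squared errors: (44-48)²=16, (45-47)²=4, (36-31)²=25
Sum = 45
MSE = 45/3 = 15

15


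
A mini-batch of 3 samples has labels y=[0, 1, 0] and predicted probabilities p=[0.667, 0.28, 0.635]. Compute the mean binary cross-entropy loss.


L[0] = -ln(1-0.667) = -ln(0.333) = 1.0996
L[1] = -ln(0.28) = 1.273
L[2] = -ln(1-0.635) = -ln(0.365) = 1.0079
mean = (1.0996 + 1.273 + 1.0079)/3 = 1.1268

1.1268


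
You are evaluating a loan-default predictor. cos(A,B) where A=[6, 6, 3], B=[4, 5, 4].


A·B = 6·4 + 6·5 + 3·4 = 66
‖A‖ = √81 = 9, ‖B‖ = √57 = 7.5498
cos = 66/(√81·√57) = 66/√4617 = 0.9713

0.9713


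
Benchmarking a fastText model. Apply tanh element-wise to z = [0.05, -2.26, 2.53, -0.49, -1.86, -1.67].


tanh(0.05) = 0.05
tanh(-2.26) = -0.9785
tanh(2.53) = 0.9874
tanh(-0.49) = -0.4542
tanh(-1.86) = -0.9527
tanh(-1.67) = -0.9316
result = [0.05, -0.9785, 0.9874, -0.4542, -0.9527, -0.9316]

[0.05, -0.9785, 0.9874, -0.4542, -0.9527, -0.9316]


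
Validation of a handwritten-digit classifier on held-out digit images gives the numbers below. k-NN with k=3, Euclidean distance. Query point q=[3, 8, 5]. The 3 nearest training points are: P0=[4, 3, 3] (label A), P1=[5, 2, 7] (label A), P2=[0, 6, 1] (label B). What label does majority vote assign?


d(q,P0) = 5.4772  (label A)
d(q,P1) = 6.6332  (label A)
d(q,P2) = 5.3852  (label B)
Votes: A=2, B=1
Majority → A

A


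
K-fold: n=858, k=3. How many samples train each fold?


Fold size = 858/3 = 286
Training per fold = 858 - 286 = 572

572


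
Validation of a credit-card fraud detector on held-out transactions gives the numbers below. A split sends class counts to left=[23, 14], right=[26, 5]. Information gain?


Parent = [49, 19], H_parent = 0.8546
H_left = 0.9569 (n=37), H_right = 0.6374 (n=31)
H_children = (37/68)·0.9569 + (31/68)·0.6374 = 0.8112
IG = 0.8546 - 0.8112 = 0.0434

0.0434


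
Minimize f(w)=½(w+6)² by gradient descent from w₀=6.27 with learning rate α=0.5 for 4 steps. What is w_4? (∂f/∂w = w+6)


step 1: grad = 6.27+6 = 12.27; w = 6.27 - 0.5·(12.27) = 0.135
step 2: grad = 0.135+6 = 6.135; w = 0.135 - 0.5·(6.135) = -2.9325
step 3: grad = -2.9325+6 = 3.0675; w = -2.9325 - 0.5·(3.0675) = -4.46625
step 4: grad = -4.46625+6 = 1.53375; w = -4.46625 - 0.5·(1.53375) = -5.233125

-5.233125


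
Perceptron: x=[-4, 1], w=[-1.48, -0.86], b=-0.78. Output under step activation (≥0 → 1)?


z = (-4)·(-1.48) + (1)·(-0.86) - 0.78
  = 4.28
step(z) = 1 (z≥0)

1


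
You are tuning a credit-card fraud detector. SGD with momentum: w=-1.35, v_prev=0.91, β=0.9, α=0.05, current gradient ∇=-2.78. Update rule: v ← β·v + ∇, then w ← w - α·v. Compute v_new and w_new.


v_new = 0.9·0.91 - 2.78 = 0.819 - 2.78 = -1.961
w_new = -1.35 - 0.05·-1.961 = -1.35 + 0.09805 = -1.25195

v_new=-1.961, w_new=-1.25195


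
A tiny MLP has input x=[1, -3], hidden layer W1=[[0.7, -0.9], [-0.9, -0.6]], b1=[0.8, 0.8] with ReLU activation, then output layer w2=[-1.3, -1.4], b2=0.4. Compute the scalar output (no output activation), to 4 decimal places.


z1[0] = (0.7)·(1) + (-0.9)·(-3) + 0.8 = 4.2
z1[1] = (-0.9)·(1) + (-0.6)·(-3) + 0.8 = 1.7
h = ReLU(z1) = [4.2, 1.7]
output = (-1.3)·(4.2) + (-1.4)·(1.7) + 0.4 = -7.44

-7.44


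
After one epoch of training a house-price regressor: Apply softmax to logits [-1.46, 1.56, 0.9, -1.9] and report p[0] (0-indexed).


Exponentials: e^-1.46=0.2322, e^1.56=4.7588, e^0.9=2.4596, e^-1.9=0.1496
Sum = 7.6002
Softmax = [0.0306, 0.6261, 0.3236, 0.0197]
p[0] = 0.2322/7.6002 = 0.0306

0.0306


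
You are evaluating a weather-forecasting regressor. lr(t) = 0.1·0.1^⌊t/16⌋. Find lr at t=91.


n_drops = ⌊91/16⌋ = 5
lr = 0.1·0.1^5 = 0.1·0.00001 = 0.000001

0.000001


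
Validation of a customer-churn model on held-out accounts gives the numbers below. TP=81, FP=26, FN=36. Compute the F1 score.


Precision = 81/107 = 0.757
Recall = 81/117 = 0.6923
F1 = 2·P·R/(P+R) = 2·TP/(2·TP+FP+FN) = 162/(162+26+36) = 162/224 = 0.7232

0.7232


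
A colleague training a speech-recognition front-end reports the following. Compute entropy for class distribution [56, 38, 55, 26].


Probabilities: [56/175, 38/175, 55/175, 26/175] ≈ [0.32, 0.2171, 0.3143, 0.1486]
H = -((56/175)·log₂(56/175) + (38/175)·log₂(38/175) + (55/175)·log₂(55/175) + (26/175)·log₂(26/175))
  = 1.938 bits

1.938 bits


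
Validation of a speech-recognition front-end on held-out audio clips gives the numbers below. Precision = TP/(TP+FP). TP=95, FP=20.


Precision = TP/(TP+FP)
= 95/(95+20)
= 95/115 = 82.61%

82.61%


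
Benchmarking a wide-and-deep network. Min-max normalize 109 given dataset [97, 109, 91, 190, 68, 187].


min=68, max=190
(109-68)/(190-68) = 41/122 = 0.3361

0.3361


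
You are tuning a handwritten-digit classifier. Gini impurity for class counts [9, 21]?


Probabilities: [9/30, 21/30] ≈ [0.3, 0.7]
Σpᵢ² = (81 + 441)/30² = 522/900
Gini = 1 - Σpᵢ² = 1 - 522/900 = 0.42

0.42


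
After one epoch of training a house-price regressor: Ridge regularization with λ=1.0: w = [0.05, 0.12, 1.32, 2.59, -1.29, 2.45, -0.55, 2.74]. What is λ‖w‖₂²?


‖w‖₂² = (0.05)² + (0.12)² + (1.32)² + (2.59)² + (-1.29)² + (2.45)² + (-0.55)² + (2.74)²
     = 0.0025 + 0.0144 + 1.7424 + 6.7081 + 1.6641 + 6.0025 + 0.3025 + 7.5076
     = 23.9441
λ·‖w‖₂² = 1.0·23.9441 = 23.9441

23.9441


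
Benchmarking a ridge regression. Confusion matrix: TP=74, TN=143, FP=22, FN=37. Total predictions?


Total = TP + TN + FP + FN
= 74 + 143 + 22 + 37
= 276
(Predicted positive: 96, predicted negative: 180)

276


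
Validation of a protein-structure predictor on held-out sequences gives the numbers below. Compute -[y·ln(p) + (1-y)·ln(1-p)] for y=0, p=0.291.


BCE = -[y·ln(p) + (1-y)·ln(1-p)]
= -0 - 1·ln(1-0.291)
= -ln(0.709) = 0.3439

0.3439


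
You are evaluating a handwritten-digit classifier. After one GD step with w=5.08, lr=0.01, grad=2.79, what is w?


w_new = w - α·∇
= 5.08 - 0.01·2.79
= 5.08 - 0.0279
= 5.0521

5.0521


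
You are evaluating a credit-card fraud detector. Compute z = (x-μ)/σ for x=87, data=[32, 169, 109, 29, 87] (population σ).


μ = 85.2, σ = 52.1168
z = (87 - 85.2)/52.1168 = 0.0345

0.0345


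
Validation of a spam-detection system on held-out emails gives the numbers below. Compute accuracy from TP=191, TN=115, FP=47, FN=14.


Accuracy = (TP+TN)/(TP+TN+FP+FN)
= (191+115)/(367)
= 306/367 = 83.38%

83.38%


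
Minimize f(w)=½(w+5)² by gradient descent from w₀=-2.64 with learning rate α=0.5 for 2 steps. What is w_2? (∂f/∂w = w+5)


step 1: grad = -2.64+5 = 2.36; w = -2.64 - 0.5·(2.36) = -3.82
step 2: grad = -3.82+5 = 1.18; w = -3.82 - 0.5·(1.18) = -4.41

-4.41


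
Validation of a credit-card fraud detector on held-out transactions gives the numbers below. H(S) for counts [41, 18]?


Probabilities: [41/59, 18/59] ≈ [0.6949, 0.3051]
H = -((41/59)·log₂(41/59) + (18/59)·log₂(18/59))
  = 0.8874 bits

0.8874 bits


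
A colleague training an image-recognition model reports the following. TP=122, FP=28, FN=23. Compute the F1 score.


Precision = 122/150 = 0.8133
Recall = 122/145 = 0.8414
F1 = 2·P·R/(P+R) = 2·TP/(2·TP+FP+FN) = 244/(244+28+23) = 244/295 = 0.8271

0.8271


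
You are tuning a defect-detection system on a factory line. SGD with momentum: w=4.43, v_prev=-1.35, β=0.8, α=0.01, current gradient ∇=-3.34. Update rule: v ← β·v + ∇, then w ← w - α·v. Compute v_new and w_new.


v_new = 0.8·-1.35 - 3.34 = -1.08 - 3.34 = -4.42
w_new = 4.43 - 0.01·-4.42 = 4.43 + 0.0442 = 4.4742

v_new=-4.42, w_new=4.4742


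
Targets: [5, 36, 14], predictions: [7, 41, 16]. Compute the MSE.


Squared errors: (5-7)²=4, (36-41)²=25, (14-16)²=4
Sum = 33
MSE = 33/3 = 11

11


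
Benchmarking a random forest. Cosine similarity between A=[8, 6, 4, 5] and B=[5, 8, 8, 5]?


A·B = 8·5 + 6·8 + 4·8 + 5·5 = 145
‖A‖ = √141 = 11.8743, ‖B‖ = √178 = 13.3417
cos = 145/(√141·√178) = 145/√25098 = 0.9153

0.9153


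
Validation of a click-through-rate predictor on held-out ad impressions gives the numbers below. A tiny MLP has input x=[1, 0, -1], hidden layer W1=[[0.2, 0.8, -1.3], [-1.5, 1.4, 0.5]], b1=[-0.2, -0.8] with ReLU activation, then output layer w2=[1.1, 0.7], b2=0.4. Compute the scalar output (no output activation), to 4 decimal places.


z1[0] = (0.2)·(1) + (0.8)·(0) + (-1.3)·(-1) - 0.2 = 1.3
z1[1] = (-1.5)·(1) + (1.4)·(0) + (0.5)·(-1) - 0.8 = -2.8
h = ReLU(z1) = [1.3, 0.0]
output = (1.1)·(1.3) + (0.7)·(0.0) + 0.4 = 1.83

1.83


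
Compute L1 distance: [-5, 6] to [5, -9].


d = |-5-5| + |6+ 9|
  = 10 + 15
  = 25

25


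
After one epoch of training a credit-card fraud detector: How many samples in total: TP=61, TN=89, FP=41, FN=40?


Total = TP + TN + FP + FN
= 61 + 89 + 41 + 40
= 231
(Predicted positive: 102, predicted negative: 129)

231


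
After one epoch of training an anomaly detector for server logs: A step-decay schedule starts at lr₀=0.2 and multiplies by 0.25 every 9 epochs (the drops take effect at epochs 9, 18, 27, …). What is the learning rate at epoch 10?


n_drops = ⌊10/9⌋ = 1
lr = 0.2·0.25^1 = 0.2·0.25 = 0.05

0.05


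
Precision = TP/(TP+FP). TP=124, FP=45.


Precision = TP/(TP+FP)
= 124/(124+45)
= 124/169 = 73.37%

73.37%


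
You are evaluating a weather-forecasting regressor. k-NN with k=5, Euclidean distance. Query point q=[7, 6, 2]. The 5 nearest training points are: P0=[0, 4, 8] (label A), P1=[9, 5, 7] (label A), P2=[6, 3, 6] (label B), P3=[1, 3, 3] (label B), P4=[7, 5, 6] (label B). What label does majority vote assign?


d(q,P0) = 9.434  (label A)
d(q,P1) = 5.4772  (label A)
d(q,P2) = 5.099  (label B)
d(q,P3) = 6.7823  (label B)
d(q,P4) = 4.1231  (label B)
Votes: A=2, B=3
Majority → B

B


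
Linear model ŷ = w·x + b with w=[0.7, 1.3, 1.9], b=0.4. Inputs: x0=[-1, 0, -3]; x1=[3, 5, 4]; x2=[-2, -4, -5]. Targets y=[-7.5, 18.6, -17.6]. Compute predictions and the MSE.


ŷ0 = (0.7)·(-1) + (1.3)·(0) + (1.9)·(-3) + 0.4 = -6.0
ŷ1 = (0.7)·(3) + (1.3)·(5) + (1.9)·(4) + 0.4 = 16.6
ŷ2 = (0.7)·(-2) + (1.3)·(-4) + (1.9)·(-5) + 0.4 = -15.7
errors² = [2.25, 4.0, 3.61]
MSE = 9.8600/3 = 3.2867

3.2867


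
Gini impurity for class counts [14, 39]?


Probabilities: [14/53, 39/53] ≈ [0.2642, 0.7358]
Σpᵢ² = (196 + 1521)/53² = 1717/2809
Gini = 1 - Σpᵢ² = 1 - 1717/2809 = 0.3888

0.3888


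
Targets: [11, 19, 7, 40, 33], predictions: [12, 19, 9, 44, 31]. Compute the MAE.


Absolute errors: |11-12|=1, |19-19|=0, |7-9|=2, |40-44|=4, |33-31|=2
Sum = 9
MAE = 9/5 = 9/5

9/5


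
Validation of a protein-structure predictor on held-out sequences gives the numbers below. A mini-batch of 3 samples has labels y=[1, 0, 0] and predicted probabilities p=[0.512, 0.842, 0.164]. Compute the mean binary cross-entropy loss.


L[0] = -ln(0.512) = 0.6694
L[1] = -ln(1-0.842) = -ln(0.158) = 1.8452
L[2] = -ln(1-0.164) = -ln(0.836) = 0.1791
mean = (0.6694 + 1.8452 + 0.1791)/3 = 0.8979

0.8979


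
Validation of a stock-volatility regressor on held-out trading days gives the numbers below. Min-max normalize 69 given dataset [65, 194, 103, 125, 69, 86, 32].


min=32, max=194
(69-32)/(194-32) = 37/162 = 0.2284

0.2284


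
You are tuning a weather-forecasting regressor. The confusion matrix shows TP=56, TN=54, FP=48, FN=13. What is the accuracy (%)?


Accuracy = (TP+TN)/(TP+TN+FP+FN)
= (56+54)/(171)
= 110/171 = 64.33%

64.33%


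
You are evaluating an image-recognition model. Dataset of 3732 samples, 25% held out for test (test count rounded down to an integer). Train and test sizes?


Test = ⌊3732·25/100⌋ = 933
Train = 3732 - 933 = 2799

Train: 2799, Test: 933


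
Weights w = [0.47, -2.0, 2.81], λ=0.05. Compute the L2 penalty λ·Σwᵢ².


‖w‖₂² = (0.47)² + (-2.0)² + (2.81)²
     = 0.2209 + 4 + 7.8961
     = 12.117
λ·‖w‖₂² = 0.05·12.117 = 0.60585

0.60585


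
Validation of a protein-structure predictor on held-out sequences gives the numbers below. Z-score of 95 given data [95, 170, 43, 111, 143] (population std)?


μ = 112.4, σ = 43.3017
z = (95 - 112.4)/43.3017 = -0.4018

-0.4018


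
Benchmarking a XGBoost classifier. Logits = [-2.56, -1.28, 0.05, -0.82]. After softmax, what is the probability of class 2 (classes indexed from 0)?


Exponentials: e^-2.56=0.0773, e^-1.28=0.278, e^0.05=1.0513, e^-0.82=0.4404
Sum = 1.847
Softmax = [0.0419, 0.1505, 0.5692, 0.2385]
p[2] = 1.0513/1.847 = 0.5692

0.5692


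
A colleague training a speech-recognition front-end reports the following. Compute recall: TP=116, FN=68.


Recall = TP/(TP+FN)
= 116/(116+68)
= 116/184 = 63.04%

63.04%


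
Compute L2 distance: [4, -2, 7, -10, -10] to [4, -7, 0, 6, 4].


d = √((4-4)² + (-2+ 7)² + (7-0)² + (-10-6)² + (-10-4)²)
  = √(0 + 25 + 49 + 256 + 196)
  = √526 = 22.9347

22.9347


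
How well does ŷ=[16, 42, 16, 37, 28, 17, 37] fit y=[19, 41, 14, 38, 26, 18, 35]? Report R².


ȳ = 27.2857
SS_res = Σ(y-ŷ)² = 24
SS_tot = Σ(y-ȳ)² = 695.43
R² = 1 - SS_res/SS_tot = 1 - 0.0345 = 0.9655

0.9655


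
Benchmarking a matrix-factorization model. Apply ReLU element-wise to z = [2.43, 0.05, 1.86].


ReLU(2.43) = max(0, 2.43) = 2.43
ReLU(0.05) = max(0, 0.05) = 0.05
ReLU(1.86) = max(0, 1.86) = 1.86
result = [2.43, 0.05, 1.86]

[2.43, 0.05, 1.86]


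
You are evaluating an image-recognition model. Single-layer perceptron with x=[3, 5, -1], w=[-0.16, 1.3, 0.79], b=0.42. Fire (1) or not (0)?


z = (3)·(-0.16) + (5)·(1.3) + (-1)·(0.79) + 0.42
  = 5.65
step(z) = 1 (z≥0)

1


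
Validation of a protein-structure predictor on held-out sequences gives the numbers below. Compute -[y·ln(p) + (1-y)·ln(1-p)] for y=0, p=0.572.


BCE = -[y·ln(p) + (1-y)·ln(1-p)]
= -0 - 1·ln(1-0.572)
= -ln(0.428) = 0.8486

0.8486


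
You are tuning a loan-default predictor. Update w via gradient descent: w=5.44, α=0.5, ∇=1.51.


w_new = w - α·∇
= 5.44 - 0.5·1.51
= 5.44 - 0.755
= 4.685

4.685


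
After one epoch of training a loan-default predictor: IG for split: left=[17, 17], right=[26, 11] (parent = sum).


Parent = [43, 28], H_parent = 0.9676
H_left = 1 (n=34), H_right = 0.878 (n=37)
H_children = (34/71)·1 + (37/71)·0.878 = 0.9364
IG = 0.9676 - 0.9364 = 0.0312

0.0312


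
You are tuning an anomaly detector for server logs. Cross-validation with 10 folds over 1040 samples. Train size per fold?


Fold size = 1040/10 = 104
Training per fold = 1040 - 104 = 936

936


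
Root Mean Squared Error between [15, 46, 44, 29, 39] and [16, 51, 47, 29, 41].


MSE = 39/5 = 7.8
RMSE = √(39/5) = 2.7928

2.7928


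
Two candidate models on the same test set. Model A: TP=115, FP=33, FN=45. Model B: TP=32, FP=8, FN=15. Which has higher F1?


Model A: P=115/148=0.777, R=115/160=0.7188, F1=2PR/(P+R)=2TP/(2TP+FP+FN)=230/308=0.7468
Model B: P=32/40=0.8, R=32/47=0.6809, F1=2PR/(P+R)=2TP/(2TP+FP+FN)=64/87=0.7356
0.7468 > 0.7356 → Model A

Model A


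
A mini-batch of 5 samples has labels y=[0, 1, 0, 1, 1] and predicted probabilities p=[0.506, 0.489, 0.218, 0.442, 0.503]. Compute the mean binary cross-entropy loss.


L[0] = -ln(1-0.506) = -ln(0.494) = 0.7052
L[1] = -ln(0.489) = 0.7154
L[2] = -ln(1-0.218) = -ln(0.782) = 0.2459
L[3] = -ln(0.442) = 0.8164
L[4] = -ln(0.503) = 0.6872
mean = (0.7052 + 0.7154 + 0.2459 + 0.8164 + 0.6872)/5 = 0.634

0.634


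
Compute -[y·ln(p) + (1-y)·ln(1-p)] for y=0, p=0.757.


BCE = -[y·ln(p) + (1-y)·ln(1-p)]
= -0 - 1·ln(1-0.757)
= -ln(0.243) = 1.4147

1.4147


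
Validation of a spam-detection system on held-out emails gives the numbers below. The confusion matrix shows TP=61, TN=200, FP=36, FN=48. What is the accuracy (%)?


Accuracy = (TP+TN)/(TP+TN+FP+FN)
= (61+200)/(345)
= 261/345 = 75.65%

75.65%


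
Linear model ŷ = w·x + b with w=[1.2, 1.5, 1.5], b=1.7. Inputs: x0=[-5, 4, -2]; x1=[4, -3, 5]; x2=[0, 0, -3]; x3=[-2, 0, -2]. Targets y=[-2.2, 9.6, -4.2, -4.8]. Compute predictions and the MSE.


ŷ0 = (1.2)·(-5) + (1.5)·(4) + (1.5)·(-2) + 1.7 = -1.3
ŷ1 = (1.2)·(4) + (1.5)·(-3) + (1.5)·(5) + 1.7 = 9.5
ŷ2 = (1.2)·(0) + (1.5)·(0) + (1.5)·(-3) + 1.7 = -2.8
ŷ3 = (1.2)·(-2) + (1.5)·(0) + (1.5)·(-2) + 1.7 = -3.7
errors² = [0.81, 0.01, 1.96, 1.21]
MSE = 3.9900/4 = 0.9975

0.9975


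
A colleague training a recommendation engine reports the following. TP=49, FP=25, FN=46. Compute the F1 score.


Precision = 49/74 = 0.6622
Recall = 49/95 = 0.5158
F1 = 2·P·R/(P+R) = 2·TP/(2·TP+FP+FN) = 98/(98+25+46) = 98/169 = 0.5799

0.5799


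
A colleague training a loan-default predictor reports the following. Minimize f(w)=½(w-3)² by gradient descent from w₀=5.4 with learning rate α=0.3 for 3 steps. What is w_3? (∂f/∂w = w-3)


step 1: grad = 5.4-3 = 2.4; w = 5.4 - 0.3·(2.4) = 4.68
step 2: grad = 4.68-3 = 1.68; w = 4.68 - 0.3·(1.68) = 4.176
step 3: grad = 4.176-3 = 1.176; w = 4.176 - 0.3·(1.176) = 3.8232

3.8232


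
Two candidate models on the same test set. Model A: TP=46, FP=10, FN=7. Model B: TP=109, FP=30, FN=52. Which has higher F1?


Model A: P=46/56=0.8214, R=46/53=0.8679, F1=2PR/(P+R)=2TP/(2TP+FP+FN)=92/109=0.844
Model B: P=109/139=0.7842, R=109/161=0.677, F1=2PR/(P+R)=2TP/(2TP+FP+FN)=218/300=0.7267
0.844 > 0.7267 → Model A

Model A


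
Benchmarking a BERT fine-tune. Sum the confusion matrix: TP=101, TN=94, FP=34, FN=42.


Total = TP + TN + FP + FN
= 101 + 94 + 34 + 42
= 271
(Predicted positive: 135, predicted negative: 136)

271


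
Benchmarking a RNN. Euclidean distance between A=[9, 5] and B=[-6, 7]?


d = √((9+ 6)² + (5-7)²)
  = √(225 + 4)
  = √229 = 15.1327

15.1327


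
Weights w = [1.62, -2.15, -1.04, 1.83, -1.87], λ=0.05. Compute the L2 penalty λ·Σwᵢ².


‖w‖₂² = (1.62)² + (-2.15)² + (-1.04)² + (1.83)² + (-1.87)²
     = 2.6244 + 4.6225 + 1.0816 + 3.3489 + 3.4969
     = 15.1743
λ·‖w‖₂² = 0.05·15.1743 = 0.758715

0.758715


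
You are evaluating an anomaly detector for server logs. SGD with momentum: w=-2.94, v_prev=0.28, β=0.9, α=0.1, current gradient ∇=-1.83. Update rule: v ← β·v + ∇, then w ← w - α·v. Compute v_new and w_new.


v_new = 0.9·0.28 - 1.83 = 0.252 - 1.83 = -1.578
w_new = -2.94 - 0.1·-1.578 = -2.94 + 0.1578 = -2.7822

v_new=-1.578, w_new=-2.7822


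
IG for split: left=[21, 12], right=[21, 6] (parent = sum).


Parent = [42, 18], H_parent = 0.8813
H_left = 0.9457 (n=33), H_right = 0.7642 (n=27)
H_children = (33/60)·0.9457 + (27/60)·0.7642 = 0.864
IG = 0.8813 - 0.864 = 0.0173

0.0173


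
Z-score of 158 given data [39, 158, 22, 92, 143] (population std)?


μ = 90.8, σ = 54.1457
z = (158 - 90.8)/54.1457 = 1.2411

1.2411


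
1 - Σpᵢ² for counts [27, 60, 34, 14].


Probabilities: [27/135, 60/135, 34/135, 14/135] ≈ [0.2, 0.4444, 0.2519, 0.1037]
Σpᵢ² = (729 + 3600 + 1156 + 196)/135² = 5681/18225
Gini = 1 - Σpᵢ² = 1 - 5681/18225 = 0.6883

0.6883


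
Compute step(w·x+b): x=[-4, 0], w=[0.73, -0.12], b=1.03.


z = (-4)·(0.73) + (0)·(-0.12) + 1.03
  = -1.89
step(z) = 0 (z<0)

0


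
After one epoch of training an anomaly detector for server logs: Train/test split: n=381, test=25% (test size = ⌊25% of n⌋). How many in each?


Test = ⌊381·25/100⌋ = 95
Train = 381 - 95 = 286

Train: 286, Test: 95


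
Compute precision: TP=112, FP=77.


Precision = TP/(TP+FP)
= 112/(112+77)
= 112/189 = 59.26%

59.26%


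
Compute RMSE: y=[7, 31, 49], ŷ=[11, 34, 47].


MSE = 29/3 = 9.6667
RMSE = √(29/3) = 3.1091

3.1091


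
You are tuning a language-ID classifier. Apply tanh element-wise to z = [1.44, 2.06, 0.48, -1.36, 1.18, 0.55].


tanh(1.44) = 0.8937
tanh(2.06) = 0.968
tanh(0.48) = 0.4462
tanh(-1.36) = -0.8764
tanh(1.18) = 0.8275
tanh(0.55) = 0.5005
result = [0.8937, 0.968, 0.4462, -0.8764, 0.8275, 0.5005]

[0.8937, 0.968, 0.4462, -0.8764, 0.8275, 0.5005]


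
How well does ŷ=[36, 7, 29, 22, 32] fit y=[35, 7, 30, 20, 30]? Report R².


ȳ = 24.4
SS_res = Σ(y-ŷ)² = 10
SS_tot = Σ(y-ȳ)² = 497.2
R² = 1 - SS_res/SS_tot = 1 - 0.0201 = 0.9799

0.9799


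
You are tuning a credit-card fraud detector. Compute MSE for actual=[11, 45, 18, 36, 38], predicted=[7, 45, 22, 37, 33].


Squared errors: (11-7)²=16, (45-45)²=0, (18-22)²=16, (36-37)²=1, (38-33)²=25
Sum = 58
MSE = 58/5 = 58/5

58/5


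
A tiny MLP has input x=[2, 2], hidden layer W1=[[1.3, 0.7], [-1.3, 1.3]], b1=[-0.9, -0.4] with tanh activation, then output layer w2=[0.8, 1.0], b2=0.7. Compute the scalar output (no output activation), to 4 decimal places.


z1[0] = (1.3)·(2) + (0.7)·(2) - 0.9 = 3.1
z1[1] = (-1.3)·(2) + (1.3)·(2) - 0.4 = -0.4
h = tanh(z1) = [0.9959, -0.3799]
output = (0.8)·(0.9959) + (1.0)·(-0.3799) + 0.7 = 1.1168

1.1168


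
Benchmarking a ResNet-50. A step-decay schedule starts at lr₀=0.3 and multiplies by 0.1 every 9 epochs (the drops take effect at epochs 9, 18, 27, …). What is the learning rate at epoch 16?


n_drops = ⌊16/9⌋ = 1
lr = 0.3·0.1^1 = 0.3·0.1 = 0.03

0.03


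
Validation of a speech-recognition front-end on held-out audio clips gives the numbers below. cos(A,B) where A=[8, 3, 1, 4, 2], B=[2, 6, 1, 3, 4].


A·B = 8·2 + 3·6 + 1·1 + 4·3 + 2·4 = 55
‖A‖ = √94 = 9.6954, ‖B‖ = √66 = 8.124
cos = 55/(√94·√66) = 55/√6204 = 0.6983

0.6983


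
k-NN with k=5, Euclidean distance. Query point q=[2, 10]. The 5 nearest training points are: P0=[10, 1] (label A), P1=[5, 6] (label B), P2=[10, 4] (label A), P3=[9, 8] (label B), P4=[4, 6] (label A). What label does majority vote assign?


d(q,P0) = 12.0416  (label A)
d(q,P1) = 5.0  (label B)
d(q,P2) = 10.0  (label A)
d(q,P3) = 7.2801  (label B)
d(q,P4) = 4.4721  (label A)
Votes: A=3, B=2
Majority → A

A


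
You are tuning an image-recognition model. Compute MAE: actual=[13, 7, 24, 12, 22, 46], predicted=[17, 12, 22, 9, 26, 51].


Absolute errors: |13-17|=4, |7-12|=5, |24-22|=2, |12-9|=3, |22-26|=4, |46-51|=5
Sum = 23
MAE = 23/6 = 23/6

23/6


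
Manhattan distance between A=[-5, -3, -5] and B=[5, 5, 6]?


d = |-5-5| + |-3-5| + |-5-6|
  = 10 + 8 + 11
  = 29

29


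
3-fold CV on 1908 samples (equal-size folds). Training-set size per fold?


Fold size = 1908/3 = 636
Training per fold = 1908 - 636 = 1272

1272


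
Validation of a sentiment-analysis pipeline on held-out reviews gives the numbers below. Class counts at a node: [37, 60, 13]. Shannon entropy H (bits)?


Probabilities: [37/110, 60/110, 13/110] ≈ [0.3364, 0.5455, 0.1182]
H = -((37/110)·log₂(37/110) + (60/110)·log₂(60/110) + (13/110)·log₂(13/110))
  = 1.3698 bits

1.3698 bits


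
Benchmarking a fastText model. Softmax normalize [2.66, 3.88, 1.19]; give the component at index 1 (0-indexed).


Exponentials: e^2.66=14.2963, e^3.88=48.4242, e^1.19=3.2871
Sum = 66.0076
Softmax = [0.2166, 0.7336, 0.0498]
p[1] = 48.4242/66.0076 = 0.7336

0.7336


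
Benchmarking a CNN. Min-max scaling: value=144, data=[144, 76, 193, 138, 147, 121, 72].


min=72, max=193
(144-72)/(193-72) = 72/121 = 0.595

0.595


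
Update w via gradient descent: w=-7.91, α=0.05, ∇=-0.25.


w_new = w - α·∇
= -7.91 - 0.05·-0.25
= -7.91 + 0.0125
= -7.8975

-7.8975


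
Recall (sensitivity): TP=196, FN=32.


Recall = TP/(TP+FN)
= 196/(196+32)
= 196/228 = 85.96%

85.96%


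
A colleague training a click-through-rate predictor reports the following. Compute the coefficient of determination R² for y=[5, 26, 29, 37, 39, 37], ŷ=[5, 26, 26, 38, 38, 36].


ȳ = 28.8333
SS_res = Σ(y-ŷ)² = 12
SS_tot = Σ(y-ȳ)² = 812.83
R² = 1 - SS_res/SS_tot = 1 - 0.0148 = 0.9852

0.9852


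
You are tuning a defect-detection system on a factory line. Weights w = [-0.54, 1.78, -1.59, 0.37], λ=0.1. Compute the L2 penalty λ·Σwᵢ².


‖w‖₂² = (-0.54)² + (1.78)² + (-1.59)² + (0.37)²
     = 0.2916 + 3.1684 + 2.5281 + 0.1369
     = 6.125
λ·‖w‖₂² = 0.1·6.125 = 0.6125

0.6125


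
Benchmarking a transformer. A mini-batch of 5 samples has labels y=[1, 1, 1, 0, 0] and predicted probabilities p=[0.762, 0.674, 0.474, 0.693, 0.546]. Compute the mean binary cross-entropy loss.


L[0] = -ln(0.762) = 0.2718
L[1] = -ln(0.674) = 0.3945
L[2] = -ln(0.474) = 0.7465
L[3] = -ln(1-0.693) = -ln(0.307) = 1.1809
L[4] = -ln(1-0.546) = -ln(0.454) = 0.7897
mean = (0.2718 + 0.3945 + 0.7465 + 1.1809 + 0.7897)/5 = 0.6767

0.6767


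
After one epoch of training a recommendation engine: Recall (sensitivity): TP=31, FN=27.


Recall = TP/(TP+FN)
= 31/(31+27)
= 31/58 = 53.45%

53.45%


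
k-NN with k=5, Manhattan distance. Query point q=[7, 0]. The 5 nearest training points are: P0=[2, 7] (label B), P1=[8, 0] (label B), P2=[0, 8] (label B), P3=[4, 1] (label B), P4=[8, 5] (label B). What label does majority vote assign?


d(q,P0) = 12  (label B)
d(q,P1) = 1  (label B)
d(q,P2) = 15  (label B)
d(q,P3) = 4  (label B)
d(q,P4) = 6  (label B)
Votes: A=0, B=5
Majority → B

B


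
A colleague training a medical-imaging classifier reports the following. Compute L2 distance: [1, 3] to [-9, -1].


d = √((1+ 9)² + (3+ 1)²)
  = √(100 + 16)
  = √116 = 10.7703

10.7703


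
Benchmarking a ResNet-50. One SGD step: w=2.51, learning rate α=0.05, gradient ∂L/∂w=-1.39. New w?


w_new = w - α·∇
= 2.51 - 0.05·-1.39
= 2.51 + 0.0695
= 2.5795

2.5795


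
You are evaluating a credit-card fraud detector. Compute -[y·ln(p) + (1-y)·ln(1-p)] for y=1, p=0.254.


BCE = -[y·ln(p) + (1-y)·ln(1-p)]
= -1·ln(0.254) - 0
= -ln(0.254) = 1.3704

1.3704


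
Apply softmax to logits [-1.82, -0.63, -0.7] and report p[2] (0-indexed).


Exponentials: e^-1.82=0.162, e^-0.63=0.5326, e^-0.7=0.4966
Sum = 1.1912
Softmax = [0.136, 0.4471, 0.4169]
p[2] = 0.4966/1.1912 = 0.4169

0.4169


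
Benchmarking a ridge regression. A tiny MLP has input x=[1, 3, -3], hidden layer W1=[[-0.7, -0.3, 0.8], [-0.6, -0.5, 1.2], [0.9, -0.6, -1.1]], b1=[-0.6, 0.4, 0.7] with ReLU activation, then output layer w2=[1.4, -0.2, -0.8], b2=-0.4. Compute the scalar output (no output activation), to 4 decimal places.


z1[0] = (-0.7)·(1) + (-0.3)·(3) + (0.8)·(-3) - 0.6 = -4.6
z1[1] = (-0.6)·(1) + (-0.5)·(3) + (1.2)·(-3) + 0.4 = -5.3
z1[2] = (0.9)·(1) + (-0.6)·(3) + (-1.1)·(-3) + 0.7 = 3.1
h = ReLU(z1) = [0.0, 0.0, 3.1]
output = (1.4)·(0.0) + (-0.2)·(0.0) + (-0.8)·(3.1) - 0.4 = -2.88

-2.88


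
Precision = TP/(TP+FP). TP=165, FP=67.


Precision = TP/(TP+FP)
= 165/(165+67)
= 165/232 = 71.12%

71.12%


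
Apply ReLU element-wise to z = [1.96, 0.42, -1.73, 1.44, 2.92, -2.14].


ReLU(1.96) = max(0, 1.96) = 1.96
ReLU(0.42) = max(0, 0.42) = 0.42
ReLU(-1.73) = max(0, -1.73) = 0.0
ReLU(1.44) = max(0, 1.44) = 1.44
ReLU(2.92) = max(0, 2.92) = 2.92
ReLU(-2.14) = max(0, -2.14) = 0.0
result = [1.96, 0.42, 0.0, 1.44, 2.92, 0.0]

[1.96, 0.42, 0.0, 1.44, 2.92, 0.0]


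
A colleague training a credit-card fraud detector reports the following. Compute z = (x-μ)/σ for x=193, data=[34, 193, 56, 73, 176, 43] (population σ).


μ = 95.8333, σ = 64.0193
z = (193 - 95.8333)/64.0193 = 1.5178

1.5178


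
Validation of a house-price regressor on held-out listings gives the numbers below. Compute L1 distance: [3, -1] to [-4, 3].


d = |3+ 4| + |-1-3|
  = 7 + 4
  = 11

11


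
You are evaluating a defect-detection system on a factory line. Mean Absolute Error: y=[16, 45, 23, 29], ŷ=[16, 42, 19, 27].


Absolute errors: |16-16|=0, |45-42|=3, |23-19|=4, |29-27|=2
Sum = 9
MAE = 9/4 = 9/4

9/4


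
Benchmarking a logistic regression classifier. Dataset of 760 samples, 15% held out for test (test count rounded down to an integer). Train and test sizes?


Test = ⌊760·15/100⌋ = 114
Train = 760 - 114 = 646

Train: 646, Test: 114


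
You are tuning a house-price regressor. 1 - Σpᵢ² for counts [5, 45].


Probabilities: [5/50, 45/50] ≈ [0.1, 0.9]
Σpᵢ² = (25 + 2025)/50² = 2050/2500
Gini = 1 - Σpᵢ² = 1 - 2050/2500 = 0.18

0.18


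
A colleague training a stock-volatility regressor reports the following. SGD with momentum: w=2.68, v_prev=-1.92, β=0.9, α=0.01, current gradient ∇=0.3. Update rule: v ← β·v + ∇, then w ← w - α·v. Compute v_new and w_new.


v_new = 0.9·-1.92 + 0.3 = -1.728 + 0.3 = -1.428
w_new = 2.68 - 0.01·-1.428 = 2.68 + 0.01428 = 2.69428

v_new=-1.428, w_new=2.69428


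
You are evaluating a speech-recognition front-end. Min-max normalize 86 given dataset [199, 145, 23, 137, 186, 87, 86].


min=23, max=199
(86-23)/(199-23) = 63/176 = 0.358

0.358


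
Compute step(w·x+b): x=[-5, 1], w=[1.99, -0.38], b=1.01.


z = (-5)·(1.99) + (1)·(-0.38) + 1.01
  = -9.32
step(z) = 0 (z<0)

0


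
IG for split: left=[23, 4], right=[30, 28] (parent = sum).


Parent = [53, 32], H_parent = 0.9555
H_left = 0.6052 (n=27), H_right = 0.9991 (n=58)
H_children = (27/85)·0.6052 + (58/85)·0.9991 = 0.874
IG = 0.9555 - 0.874 = 0.0815

0.0815


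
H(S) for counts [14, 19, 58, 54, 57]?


Probabilities: [14/202, 19/202, 58/202, 54/202, 57/202] ≈ [0.0693, 0.0941, 0.2871, 0.2673, 0.2822]
H = -((14/202)·log₂(14/202) + (19/202)·log₂(19/202) + (58/202)·log₂(58/202) + (54/202)·log₂(54/202) + (57/202)·log₂(57/202))
  = 2.1284 bits

2.1284 bits


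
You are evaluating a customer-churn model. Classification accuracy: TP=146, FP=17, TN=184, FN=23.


Accuracy = (TP+TN)/(TP+TN+FP+FN)
= (146+184)/(370)
= 330/370 = 89.19%

89.19%


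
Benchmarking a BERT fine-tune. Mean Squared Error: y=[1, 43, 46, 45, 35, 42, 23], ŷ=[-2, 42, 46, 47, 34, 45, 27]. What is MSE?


Squared errors: (1+ 2)²=9, (43-42)²=1, (46-46)²=0, (45-47)²=4, (35-34)²=1, (42-45)²=9, (23-27)²=16
Sum = 40
MSE = 40/7 = 40/7

40/7


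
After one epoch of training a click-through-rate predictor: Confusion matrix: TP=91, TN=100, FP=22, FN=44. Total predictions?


Total = TP + TN + FP + FN
= 91 + 100 + 22 + 44
= 257
(Predicted positive: 113, predicted negative: 144)

257


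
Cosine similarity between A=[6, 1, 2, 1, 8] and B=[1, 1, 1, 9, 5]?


A·B = 6·1 + 1·1 + 2·1 + 1·9 + 8·5 = 58
‖A‖ = √106 = 10.2956, ‖B‖ = √109 = 10.4403
cos = 58/(√106·√109) = 58/√11554 = 0.5396

0.5396


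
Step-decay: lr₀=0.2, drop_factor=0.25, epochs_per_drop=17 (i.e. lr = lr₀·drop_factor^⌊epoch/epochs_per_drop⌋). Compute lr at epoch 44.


n_drops = ⌊44/17⌋ = 2
lr = 0.2·0.25^2 = 0.2·0.0625 = 0.0125

0.0125


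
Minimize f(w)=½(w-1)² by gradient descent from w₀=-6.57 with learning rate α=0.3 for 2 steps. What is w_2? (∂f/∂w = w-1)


step 1: grad = -6.57-1 = -7.57; w = -6.57 - 0.3·(-7.57) = -4.299
step 2: grad = -4.299-1 = -5.299; w = -4.299 - 0.3·(-5.299) = -2.7093

-2.7093


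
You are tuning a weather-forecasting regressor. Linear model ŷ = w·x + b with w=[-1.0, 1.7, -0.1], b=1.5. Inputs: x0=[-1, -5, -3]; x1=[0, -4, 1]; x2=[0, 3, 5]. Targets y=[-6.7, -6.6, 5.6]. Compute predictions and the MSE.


ŷ0 = (-1.0)·(-1) + (1.7)·(-5) + (-0.1)·(-3) + 1.5 = -5.7
ŷ1 = (-1.0)·(0) + (1.7)·(-4) + (-0.1)·(1) + 1.5 = -5.4
ŷ2 = (-1.0)·(0) + (1.7)·(3) + (-0.1)·(5) + 1.5 = 6.1
errors² = [1.0, 1.44, 0.25]
MSE = 2.6900/3 = 0.8967

0.8967


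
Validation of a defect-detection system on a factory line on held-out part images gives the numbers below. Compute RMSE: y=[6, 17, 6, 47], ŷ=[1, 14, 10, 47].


MSE = 50/4 = 12.5
RMSE = √(50/4) = 3.5355

3.5355


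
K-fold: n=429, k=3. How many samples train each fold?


Fold size = 429/3 = 143
Training per fold = 429 - 143 = 286

286


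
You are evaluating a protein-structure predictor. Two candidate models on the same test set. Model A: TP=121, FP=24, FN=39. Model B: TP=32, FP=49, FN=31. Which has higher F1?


Model A: P=121/145=0.8345, R=121/160=0.7562, F1=2PR/(P+R)=2TP/(2TP+FP+FN)=242/305=0.7934
Model B: P=32/81=0.3951, R=32/63=0.5079, F1=2PR/(P+R)=2TP/(2TP+FP+FN)=64/144=0.4444
0.7934 > 0.4444 → Model A

Model A


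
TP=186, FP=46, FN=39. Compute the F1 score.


Precision = 186/232 = 0.8017
Recall = 186/225 = 0.8267
F1 = 2·P·R/(P+R) = 2·TP/(2·TP+FP+FN) = 372/(372+46+39) = 372/457 = 0.814

0.814


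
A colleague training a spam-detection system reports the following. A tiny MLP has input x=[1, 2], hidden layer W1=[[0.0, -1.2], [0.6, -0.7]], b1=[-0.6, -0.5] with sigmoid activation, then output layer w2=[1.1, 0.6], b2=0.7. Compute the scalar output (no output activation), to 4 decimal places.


z1[0] = (0.0)·(1) + (-1.2)·(2) - 0.6 = -3.0
z1[1] = (0.6)·(1) + (-0.7)·(2) - 0.5 = -1.3
h = sigmoid(z1) = [0.0474, 0.2142]
output = (1.1)·(0.0474) + (0.6)·(0.2142) + 0.7 = 0.8807

0.8807


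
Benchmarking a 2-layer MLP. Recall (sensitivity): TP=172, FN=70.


Recall = TP/(TP+FN)
= 172/(172+70)
= 172/242 = 71.07%

71.07%


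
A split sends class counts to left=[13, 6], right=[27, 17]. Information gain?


Parent = [40, 23], H_parent = 0.9468
H_left = 0.8997 (n=19), H_right = 0.9624 (n=44)
H_children = (19/63)·0.8997 + (44/63)·0.9624 = 0.9435
IG = 0.9468 - 0.9435 = 0.0033

0.0033


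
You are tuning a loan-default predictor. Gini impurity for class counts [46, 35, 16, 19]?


Probabilities: [46/116, 35/116, 16/116, 19/116] ≈ [0.3966, 0.3017, 0.1379, 0.1638]
Σpᵢ² = (2116 + 1225 + 256 + 361)/116² = 3958/13456
Gini = 1 - Σpᵢ² = 1 - 3958/13456 = 0.7059

0.7059


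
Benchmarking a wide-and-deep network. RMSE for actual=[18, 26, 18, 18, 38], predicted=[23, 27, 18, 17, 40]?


MSE = 31/5 = 6.2
RMSE = √(31/5) = 2.49

2.49
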